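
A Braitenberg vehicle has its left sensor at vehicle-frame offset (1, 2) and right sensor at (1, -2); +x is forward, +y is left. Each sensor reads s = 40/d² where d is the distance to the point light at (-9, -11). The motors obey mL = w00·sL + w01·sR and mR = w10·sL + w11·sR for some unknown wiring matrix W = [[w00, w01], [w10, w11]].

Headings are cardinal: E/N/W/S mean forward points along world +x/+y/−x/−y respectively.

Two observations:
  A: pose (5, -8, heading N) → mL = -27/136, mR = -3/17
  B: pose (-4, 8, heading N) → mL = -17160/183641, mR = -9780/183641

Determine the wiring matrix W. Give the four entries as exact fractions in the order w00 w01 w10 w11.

obs A: pose=(5,-8,N) → sL=1/4, sR=5/34, mL=-27/136, mR=-3/17
obs B: pose=(-4,8,N) → sL=40/409, sR=40/449, mL=-17160/183641, mR=-9780/183641
sensor matrix S = [[1/4, 5/34], [40/409, 40/449]]; det S = 24630/3121897
solve [mL_A; mL_B] = S·[w00; w01] and [mR_A; mR_B] = S·[w10; w11]:
  w00 = -1/2, w01 = -1/2, w10 = -1, w11 = 1/2

-1/2 -1/2 -1 1/2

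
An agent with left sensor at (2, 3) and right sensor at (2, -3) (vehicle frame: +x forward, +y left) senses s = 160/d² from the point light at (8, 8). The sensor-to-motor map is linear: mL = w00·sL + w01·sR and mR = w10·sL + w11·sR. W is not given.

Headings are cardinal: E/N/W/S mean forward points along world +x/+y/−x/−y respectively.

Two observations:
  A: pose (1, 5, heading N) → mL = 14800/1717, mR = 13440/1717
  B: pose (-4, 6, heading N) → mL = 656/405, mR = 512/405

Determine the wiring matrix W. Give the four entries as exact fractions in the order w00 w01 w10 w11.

-1/2 1 -1 1

obs A: pose=(1,5,N) → sL=160/101, sR=160/17, mL=14800/1717, mR=13440/1717
obs B: pose=(-4,6,N) → sL=32/45, sR=160/81, mL=656/405, mR=512/405
sensor matrix S = [[160/101, 160/17], [32/45, 160/81]]; det S = -495616/139077
solve [mL_A; mL_B] = S·[w00; w01] and [mR_A; mR_B] = S·[w10; w11]:
  w00 = -1/2, w01 = 1, w10 = -1, w11 = 1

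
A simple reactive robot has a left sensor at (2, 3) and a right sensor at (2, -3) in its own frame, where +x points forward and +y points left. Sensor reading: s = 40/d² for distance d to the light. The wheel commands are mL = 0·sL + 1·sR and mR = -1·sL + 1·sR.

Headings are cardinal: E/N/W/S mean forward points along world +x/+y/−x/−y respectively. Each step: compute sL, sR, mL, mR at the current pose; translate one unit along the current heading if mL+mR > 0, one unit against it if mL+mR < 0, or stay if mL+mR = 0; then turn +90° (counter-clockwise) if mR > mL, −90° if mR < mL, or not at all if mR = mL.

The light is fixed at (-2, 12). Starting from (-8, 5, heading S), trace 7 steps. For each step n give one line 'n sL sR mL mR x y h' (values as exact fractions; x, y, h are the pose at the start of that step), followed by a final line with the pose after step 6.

0 4/9 20/81 20/81 -16/81 -8 5 S
1 8/37 40/89 40/89 768/3293 -8 4 W
2 5/17 10/13 10/13 105/221 -9 4 N
3 40/41 8/25 8/25 -672/1025 -9 5 E
4 20/53 20/101 20/101 -960/5353 -10 5 S
5 40/221 8/25 8/25 768/5525 -10 4 W
6 2/9 5/9 5/9 1/3 -11 4 N
final -11 5 E

n=0: pose=(-8,5,S); sL=4/9, sR=20/81; mL=20/81, mR=-16/81; mL+mR=4/81 → advance +1; mR−mL=-4/9 → turn -1·90°
n=1: pose=(-8,4,W); sL=8/37, sR=40/89; mL=40/89, mR=768/3293; mL+mR=2248/3293 → advance +1; mR−mL=-8/37 → turn -1·90°
n=2: pose=(-9,4,N); sL=5/17, sR=10/13; mL=10/13, mR=105/221; mL+mR=275/221 → advance +1; mR−mL=-5/17 → turn -1·90°
n=3: pose=(-9,5,E); sL=40/41, sR=8/25; mL=8/25, mR=-672/1025; mL+mR=-344/1025 → advance -1; mR−mL=-40/41 → turn -1·90°
n=4: pose=(-10,5,S); sL=20/53, sR=20/101; mL=20/101, mR=-960/5353; mL+mR=100/5353 → advance +1; mR−mL=-20/53 → turn -1·90°
n=5: pose=(-10,4,W); sL=40/221, sR=8/25; mL=8/25, mR=768/5525; mL+mR=2536/5525 → advance +1; mR−mL=-40/221 → turn -1·90°
n=6: pose=(-11,4,N); sL=2/9, sR=5/9; mL=5/9, mR=1/3; mL+mR=8/9 → advance +1; mR−mL=-2/9 → turn -1·90°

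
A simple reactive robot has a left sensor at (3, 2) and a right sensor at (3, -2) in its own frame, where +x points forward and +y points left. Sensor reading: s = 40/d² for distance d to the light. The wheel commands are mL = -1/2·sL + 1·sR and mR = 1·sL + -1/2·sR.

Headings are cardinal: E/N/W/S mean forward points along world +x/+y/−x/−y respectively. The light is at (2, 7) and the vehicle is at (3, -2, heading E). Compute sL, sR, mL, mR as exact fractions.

8/13 40/137 -28/1781 836/1781

left sensor world pos  = (6, 0); dL² = 65
right sensor world pos = (6, -4); dR² = 137
sL = 40/65 = 8/13
sR = 40/137 = 40/137
mL = -1/2·sL + 1·sR = -28/1781
mR = 1·sL + -1/2·sR = 836/1781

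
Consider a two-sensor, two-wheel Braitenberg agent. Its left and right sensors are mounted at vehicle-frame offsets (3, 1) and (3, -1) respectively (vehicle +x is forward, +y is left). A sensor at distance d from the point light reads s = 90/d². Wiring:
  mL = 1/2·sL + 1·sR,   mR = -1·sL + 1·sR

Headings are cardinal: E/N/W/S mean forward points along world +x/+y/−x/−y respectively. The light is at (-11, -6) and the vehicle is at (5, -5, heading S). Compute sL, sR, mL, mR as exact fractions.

left sensor world pos  = (6, -8); dL² = 293
right sensor world pos = (4, -8); dR² = 229
sL = 90/293 = 90/293
sR = 90/229 = 90/229
mL = 1/2·sL + 1·sR = 36675/67097
mR = -1·sL + 1·sR = 5760/67097

90/293 90/229 36675/67097 5760/67097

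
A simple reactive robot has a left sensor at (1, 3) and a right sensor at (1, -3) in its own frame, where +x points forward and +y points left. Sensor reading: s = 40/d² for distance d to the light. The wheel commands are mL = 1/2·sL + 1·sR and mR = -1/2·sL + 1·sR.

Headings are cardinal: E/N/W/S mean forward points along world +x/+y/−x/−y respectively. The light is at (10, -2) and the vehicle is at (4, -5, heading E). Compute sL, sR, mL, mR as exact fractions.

8/5 40/61 444/305 -44/305

left sensor world pos  = (5, -2); dL² = 25
right sensor world pos = (5, -8); dR² = 61
sL = 40/25 = 8/5
sR = 40/61 = 40/61
mL = 1/2·sL + 1·sR = 444/305
mR = -1/2·sL + 1·sR = -44/305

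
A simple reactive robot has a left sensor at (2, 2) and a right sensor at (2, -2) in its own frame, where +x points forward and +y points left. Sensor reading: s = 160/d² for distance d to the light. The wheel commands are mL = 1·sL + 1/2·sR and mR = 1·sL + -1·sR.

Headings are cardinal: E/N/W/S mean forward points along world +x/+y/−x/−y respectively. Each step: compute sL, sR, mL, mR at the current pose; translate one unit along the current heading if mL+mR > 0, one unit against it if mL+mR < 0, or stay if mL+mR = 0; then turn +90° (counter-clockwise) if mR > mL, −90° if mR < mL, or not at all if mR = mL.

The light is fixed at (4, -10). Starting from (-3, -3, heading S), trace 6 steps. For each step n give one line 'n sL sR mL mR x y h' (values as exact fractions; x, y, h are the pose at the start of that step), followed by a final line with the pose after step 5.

0 16/5 80/53 1048/265 448/265 -3 -3 S
1 160/97 32/29 6192/2813 1536/2813 -3 -4 W
2 40/41 8/5 364/205 -128/205 -4 -4 N
3 160/117 160/61 19120/7137 -8960/7137 -4 -3 E
4 16/5 80/53 1048/265 448/265 -3 -3 S
5 160/97 32/29 6192/2813 1536/2813 -3 -4 W
final -4 -4 N

n=0: pose=(-3,-3,S); sL=16/5, sR=80/53; mL=1048/265, mR=448/265; mL+mR=1496/265 → advance +1; mR−mL=-120/53 → turn -1·90°
n=1: pose=(-3,-4,W); sL=160/97, sR=32/29; mL=6192/2813, mR=1536/2813; mL+mR=7728/2813 → advance +1; mR−mL=-48/29 → turn -1·90°
n=2: pose=(-4,-4,N); sL=40/41, sR=8/5; mL=364/205, mR=-128/205; mL+mR=236/205 → advance +1; mR−mL=-12/5 → turn -1·90°
n=3: pose=(-4,-3,E); sL=160/117, sR=160/61; mL=19120/7137, mR=-8960/7137; mL+mR=10160/7137 → advance +1; mR−mL=-240/61 → turn -1·90°
n=4: pose=(-3,-3,S); sL=16/5, sR=80/53; mL=1048/265, mR=448/265; mL+mR=1496/265 → advance +1; mR−mL=-120/53 → turn -1·90°
n=5: pose=(-3,-4,W); sL=160/97, sR=32/29; mL=6192/2813, mR=1536/2813; mL+mR=7728/2813 → advance +1; mR−mL=-48/29 → turn -1·90°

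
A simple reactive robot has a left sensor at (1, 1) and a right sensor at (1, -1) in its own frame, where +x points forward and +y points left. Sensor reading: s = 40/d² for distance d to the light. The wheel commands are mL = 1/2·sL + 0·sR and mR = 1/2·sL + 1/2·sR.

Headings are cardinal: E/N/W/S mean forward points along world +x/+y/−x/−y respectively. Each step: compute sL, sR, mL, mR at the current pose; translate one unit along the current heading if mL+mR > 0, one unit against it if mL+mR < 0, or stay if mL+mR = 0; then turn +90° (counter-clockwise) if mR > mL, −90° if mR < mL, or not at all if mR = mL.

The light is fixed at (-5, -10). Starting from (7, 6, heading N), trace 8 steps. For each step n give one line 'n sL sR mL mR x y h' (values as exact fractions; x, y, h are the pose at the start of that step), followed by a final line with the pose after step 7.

n=0: pose=(7,6,N); sL=4/41, sR=20/229; mL=2/41, mR=868/9389; mL+mR=1326/9389 → advance +1; mR−mL=10/229 → turn +1·90°
n=1: pose=(7,7,W); sL=40/377, sR=8/89; mL=20/377, mR=3288/33553; mL+mR=5068/33553 → advance +1; mR−mL=4/89 → turn +1·90°
n=2: pose=(6,7,S); sL=1/10, sR=10/89; mL=1/20, mR=189/1780; mL+mR=139/890 → advance +1; mR−mL=5/89 → turn +1·90°
n=3: pose=(6,6,E); sL=40/433, sR=40/369; mL=20/433, mR=16040/159777; mL+mR=23420/159777 → advance +1; mR−mL=20/369 → turn +1·90°
n=4: pose=(7,6,N); sL=4/41, sR=20/229; mL=2/41, mR=868/9389; mL+mR=1326/9389 → advance +1; mR−mL=10/229 → turn +1·90°
n=5: pose=(7,7,W); sL=40/377, sR=8/89; mL=20/377, mR=3288/33553; mL+mR=5068/33553 → advance +1; mR−mL=4/89 → turn +1·90°
n=6: pose=(6,7,S); sL=1/10, sR=10/89; mL=1/20, mR=189/1780; mL+mR=139/890 → advance +1; mR−mL=5/89 → turn +1·90°
n=7: pose=(6,6,E); sL=40/433, sR=40/369; mL=20/433, mR=16040/159777; mL+mR=23420/159777 → advance +1; mR−mL=20/369 → turn +1·90°

0 4/41 20/229 2/41 868/9389 7 6 N
1 40/377 8/89 20/377 3288/33553 7 7 W
2 1/10 10/89 1/20 189/1780 6 7 S
3 40/433 40/369 20/433 16040/159777 6 6 E
4 4/41 20/229 2/41 868/9389 7 6 N
5 40/377 8/89 20/377 3288/33553 7 7 W
6 1/10 10/89 1/20 189/1780 6 7 S
7 40/433 40/369 20/433 16040/159777 6 6 E
final 7 6 N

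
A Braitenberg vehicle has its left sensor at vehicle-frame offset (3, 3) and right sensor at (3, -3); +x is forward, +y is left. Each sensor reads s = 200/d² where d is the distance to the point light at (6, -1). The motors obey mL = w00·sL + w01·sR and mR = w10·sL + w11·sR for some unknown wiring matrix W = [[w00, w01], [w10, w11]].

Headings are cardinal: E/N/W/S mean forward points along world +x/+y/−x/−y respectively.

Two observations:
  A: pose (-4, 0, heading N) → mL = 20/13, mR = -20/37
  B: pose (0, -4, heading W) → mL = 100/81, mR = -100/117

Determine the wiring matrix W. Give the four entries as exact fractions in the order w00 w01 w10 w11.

0 1/2 -1/2 0

obs A: pose=(-4,0,N) → sL=40/37, sR=40/13, mL=20/13, mR=-20/37
obs B: pose=(0,-4,W) → sL=200/117, sR=200/81, mL=100/81, mR=-100/117
sensor matrix S = [[40/37, 40/13], [200/117, 200/81]]; det S = -1312000/506493
solve [mL_A; mL_B] = S·[w00; w01] and [mR_A; mR_B] = S·[w10; w11]:
  w00 = 0, w01 = 1/2, w10 = -1/2, w11 = 0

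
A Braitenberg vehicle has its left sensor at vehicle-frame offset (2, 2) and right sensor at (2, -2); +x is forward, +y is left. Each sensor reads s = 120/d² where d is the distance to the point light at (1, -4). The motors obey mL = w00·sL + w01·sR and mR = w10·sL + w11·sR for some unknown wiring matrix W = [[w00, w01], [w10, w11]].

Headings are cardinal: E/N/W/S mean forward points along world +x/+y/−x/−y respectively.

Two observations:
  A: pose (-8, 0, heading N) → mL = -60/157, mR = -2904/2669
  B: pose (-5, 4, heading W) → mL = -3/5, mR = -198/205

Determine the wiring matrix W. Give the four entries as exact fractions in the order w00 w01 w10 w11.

obs A: pose=(-8,0,N) → sL=120/157, sR=24/17, mL=-60/157, mR=-2904/2669
obs B: pose=(-5,4,W) → sL=6/5, sR=30/41, mL=-3/5, mR=-198/205
sensor matrix S = [[120/157, 24/17], [6/5, 30/41]]; det S = -620928/547145
solve [mL_A; mL_B] = S·[w00; w01] and [mR_A; mR_B] = S·[w10; w11]:
  w00 = -1/2, w01 = 0, w10 = -1/2, w11 = -1/2

-1/2 0 -1/2 -1/2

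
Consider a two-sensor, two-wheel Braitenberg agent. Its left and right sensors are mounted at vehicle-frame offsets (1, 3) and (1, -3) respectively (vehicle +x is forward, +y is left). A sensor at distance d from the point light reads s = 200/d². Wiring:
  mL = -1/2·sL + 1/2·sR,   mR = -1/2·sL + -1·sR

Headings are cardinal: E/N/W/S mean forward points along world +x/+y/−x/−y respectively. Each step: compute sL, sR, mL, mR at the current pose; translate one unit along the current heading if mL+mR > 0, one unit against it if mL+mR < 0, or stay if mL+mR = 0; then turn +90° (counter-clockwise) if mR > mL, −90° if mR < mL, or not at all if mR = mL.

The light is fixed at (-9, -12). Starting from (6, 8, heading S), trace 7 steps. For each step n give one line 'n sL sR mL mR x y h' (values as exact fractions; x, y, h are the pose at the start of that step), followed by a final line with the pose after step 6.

0 40/137 40/101 720/13837 -7500/13837 6 8 S
1 5/13 50/193 -315/5018 -2265/5018 6 9 W
2 200/653 40/169 -3840/110357 -43020/110357 7 9 N
3 100/409 100/289 6000/118201 -55350/118201 7 8 E
4 40/137 40/101 720/13837 -7500/13837 6 8 S
5 5/13 50/193 -315/5018 -2265/5018 6 9 W
6 200/653 40/169 -3840/110357 -43020/110357 7 9 N
final 7 8 E

n=0: pose=(6,8,S); sL=40/137, sR=40/101; mL=720/13837, mR=-7500/13837; mL+mR=-6780/13837 → advance -1; mR−mL=-60/101 → turn -1·90°
n=1: pose=(6,9,W); sL=5/13, sR=50/193; mL=-315/5018, mR=-2265/5018; mL+mR=-1290/2509 → advance -1; mR−mL=-75/193 → turn -1·90°
n=2: pose=(7,9,N); sL=200/653, sR=40/169; mL=-3840/110357, mR=-43020/110357; mL+mR=-46860/110357 → advance -1; mR−mL=-60/169 → turn -1·90°
n=3: pose=(7,8,E); sL=100/409, sR=100/289; mL=6000/118201, mR=-55350/118201; mL+mR=-49350/118201 → advance -1; mR−mL=-150/289 → turn -1·90°
n=4: pose=(6,8,S); sL=40/137, sR=40/101; mL=720/13837, mR=-7500/13837; mL+mR=-6780/13837 → advance -1; mR−mL=-60/101 → turn -1·90°
n=5: pose=(6,9,W); sL=5/13, sR=50/193; mL=-315/5018, mR=-2265/5018; mL+mR=-1290/2509 → advance -1; mR−mL=-75/193 → turn -1·90°
n=6: pose=(7,9,N); sL=200/653, sR=40/169; mL=-3840/110357, mR=-43020/110357; mL+mR=-46860/110357 → advance -1; mR−mL=-60/169 → turn -1·90°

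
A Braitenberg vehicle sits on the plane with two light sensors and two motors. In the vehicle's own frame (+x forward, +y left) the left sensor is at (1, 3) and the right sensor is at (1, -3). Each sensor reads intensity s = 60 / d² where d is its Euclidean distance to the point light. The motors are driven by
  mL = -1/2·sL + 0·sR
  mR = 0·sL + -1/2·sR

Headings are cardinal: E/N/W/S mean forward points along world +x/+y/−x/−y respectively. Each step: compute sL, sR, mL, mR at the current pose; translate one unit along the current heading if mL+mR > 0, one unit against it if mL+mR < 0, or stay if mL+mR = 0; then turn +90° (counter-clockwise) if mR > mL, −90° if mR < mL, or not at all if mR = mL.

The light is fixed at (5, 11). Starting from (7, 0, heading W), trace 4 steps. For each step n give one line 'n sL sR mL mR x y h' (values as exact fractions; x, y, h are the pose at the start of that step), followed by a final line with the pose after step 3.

0 60/197 12/13 -30/197 -6/13 7 0 W
1 3/5 15/34 -3/10 -15/68 8 0 N
2 60/229 12/17 -30/229 -6/17 8 -1 W
3 30/61 6/17 -15/61 -3/17 9 -1 N
final 9 -2 W

n=0: pose=(7,0,W); sL=60/197, sR=12/13; mL=-30/197, mR=-6/13; mL+mR=-1572/2561 → advance -1; mR−mL=-792/2561 → turn -1·90°
n=1: pose=(8,0,N); sL=3/5, sR=15/34; mL=-3/10, mR=-15/68; mL+mR=-177/340 → advance -1; mR−mL=27/340 → turn +1·90°
n=2: pose=(8,-1,W); sL=60/229, sR=12/17; mL=-30/229, mR=-6/17; mL+mR=-1884/3893 → advance -1; mR−mL=-864/3893 → turn -1·90°
n=3: pose=(9,-1,N); sL=30/61, sR=6/17; mL=-15/61, mR=-3/17; mL+mR=-438/1037 → advance -1; mR−mL=72/1037 → turn +1·90°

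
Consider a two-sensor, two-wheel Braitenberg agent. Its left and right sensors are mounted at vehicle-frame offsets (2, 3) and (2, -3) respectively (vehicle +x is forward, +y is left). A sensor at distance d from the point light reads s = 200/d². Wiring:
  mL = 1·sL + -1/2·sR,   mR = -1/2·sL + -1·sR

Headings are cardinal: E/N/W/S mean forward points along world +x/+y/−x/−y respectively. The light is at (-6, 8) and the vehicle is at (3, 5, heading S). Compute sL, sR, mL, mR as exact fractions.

200/169 200/61 -4700/10309 -39900/10309

left sensor world pos  = (6, 3); dL² = 169
right sensor world pos = (0, 3); dR² = 61
sL = 200/169 = 200/169
sR = 200/61 = 200/61
mL = 1·sL + -1/2·sR = -4700/10309
mR = -1/2·sL + -1·sR = -39900/10309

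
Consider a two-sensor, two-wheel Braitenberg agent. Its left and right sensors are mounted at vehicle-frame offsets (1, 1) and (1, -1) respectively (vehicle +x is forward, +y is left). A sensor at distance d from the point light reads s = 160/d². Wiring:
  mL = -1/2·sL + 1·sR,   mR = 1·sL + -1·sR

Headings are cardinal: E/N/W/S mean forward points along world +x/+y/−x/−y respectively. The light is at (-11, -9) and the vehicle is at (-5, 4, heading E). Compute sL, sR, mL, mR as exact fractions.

32/49 160/193 4752/9457 -1664/9457

left sensor world pos  = (-4, 5); dL² = 245
right sensor world pos = (-4, 3); dR² = 193
sL = 160/245 = 32/49
sR = 160/193 = 160/193
mL = -1/2·sL + 1·sR = 4752/9457
mR = 1·sL + -1·sR = -1664/9457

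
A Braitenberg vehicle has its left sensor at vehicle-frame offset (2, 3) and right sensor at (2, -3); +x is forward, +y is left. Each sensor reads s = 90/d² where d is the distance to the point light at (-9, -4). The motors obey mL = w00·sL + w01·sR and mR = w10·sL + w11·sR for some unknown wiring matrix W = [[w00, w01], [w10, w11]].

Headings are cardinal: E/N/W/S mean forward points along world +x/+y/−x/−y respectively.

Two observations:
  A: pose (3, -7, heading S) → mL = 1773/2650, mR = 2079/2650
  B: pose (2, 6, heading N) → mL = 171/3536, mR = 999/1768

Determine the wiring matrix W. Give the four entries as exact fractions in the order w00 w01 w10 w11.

-1/2 1 1 1/2

obs A: pose=(3,-7,S) → sL=9/25, sR=45/53, mL=1773/2650, mR=2079/2650
obs B: pose=(2,6,N) → sL=45/104, sR=9/34, mL=171/3536, mR=999/1768
sensor matrix S = [[9/25, 45/53], [45/104, 9/34]]; det S = -637389/2342600
solve [mL_A; mL_B] = S·[w00; w01] and [mR_A; mR_B] = S·[w10; w11]:
  w00 = -1/2, w01 = 1, w10 = 1, w11 = 1/2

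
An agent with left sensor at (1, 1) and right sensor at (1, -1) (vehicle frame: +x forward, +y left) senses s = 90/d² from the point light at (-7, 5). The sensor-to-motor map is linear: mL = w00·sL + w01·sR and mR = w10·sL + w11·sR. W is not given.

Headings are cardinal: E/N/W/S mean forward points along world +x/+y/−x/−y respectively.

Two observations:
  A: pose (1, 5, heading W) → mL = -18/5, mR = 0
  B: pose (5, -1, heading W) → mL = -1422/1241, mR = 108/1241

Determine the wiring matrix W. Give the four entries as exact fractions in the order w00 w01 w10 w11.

obs A: pose=(1,5,W) → sL=9/5, sR=9/5, mL=-18/5, mR=0
obs B: pose=(5,-1,W) → sL=9/17, sR=45/73, mL=-1422/1241, mR=108/1241
sensor matrix S = [[9/5, 9/5], [9/17, 45/73]]; det S = 972/6205
solve [mL_A; mL_B] = S·[w00; w01] and [mR_A; mR_B] = S·[w10; w11]:
  w00 = -1, w01 = -1, w10 = -1, w11 = 1

-1 -1 -1 1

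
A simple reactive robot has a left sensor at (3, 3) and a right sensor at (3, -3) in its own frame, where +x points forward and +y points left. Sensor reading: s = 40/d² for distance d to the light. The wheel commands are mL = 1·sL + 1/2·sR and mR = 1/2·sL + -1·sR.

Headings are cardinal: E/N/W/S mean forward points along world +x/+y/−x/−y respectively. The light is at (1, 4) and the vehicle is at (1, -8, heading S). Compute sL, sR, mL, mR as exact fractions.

20/117 20/117 10/39 -10/117

left sensor world pos  = (4, -11); dL² = 234
right sensor world pos = (-2, -11); dR² = 234
sL = 40/234 = 20/117
sR = 40/234 = 20/117
mL = 1·sL + 1/2·sR = 10/39
mR = 1/2·sL + -1·sR = -10/117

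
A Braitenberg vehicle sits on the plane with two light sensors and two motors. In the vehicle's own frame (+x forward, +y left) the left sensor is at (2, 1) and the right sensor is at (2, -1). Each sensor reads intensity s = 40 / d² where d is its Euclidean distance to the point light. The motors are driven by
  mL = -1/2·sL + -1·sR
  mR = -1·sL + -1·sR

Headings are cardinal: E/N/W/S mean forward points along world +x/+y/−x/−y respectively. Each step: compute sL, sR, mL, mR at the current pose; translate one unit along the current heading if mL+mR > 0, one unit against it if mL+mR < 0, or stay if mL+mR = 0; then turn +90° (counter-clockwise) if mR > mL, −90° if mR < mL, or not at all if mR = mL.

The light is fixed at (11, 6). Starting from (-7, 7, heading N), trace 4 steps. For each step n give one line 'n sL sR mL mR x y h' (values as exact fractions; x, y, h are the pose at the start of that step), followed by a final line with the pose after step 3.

n=0: pose=(-7,7,N); sL=4/37, sR=20/149; mL=-1038/5513, mR=-1336/5513; mL+mR=-2374/5513 → advance -1; mR−mL=-2/37 → turn -1·90°
n=1: pose=(-7,6,E); sL=40/257, sR=40/257; mL=-60/257, mR=-80/257; mL+mR=-140/257 → advance -1; mR−mL=-20/257 → turn -1·90°
n=2: pose=(-8,6,S); sL=5/41, sR=10/101; mL=-1325/8282, mR=-915/4141; mL+mR=-3155/8282 → advance -1; mR−mL=-5/82 → turn -1·90°
n=3: pose=(-8,7,W); sL=40/441, sR=8/89; mL=-5308/39249, mR=-7088/39249; mL+mR=-4132/13083 → advance -1; mR−mL=-20/441 → turn -1·90°

0 4/37 20/149 -1038/5513 -1336/5513 -7 7 N
1 40/257 40/257 -60/257 -80/257 -7 6 E
2 5/41 10/101 -1325/8282 -915/4141 -8 6 S
3 40/441 8/89 -5308/39249 -7088/39249 -8 7 W
final -7 7 N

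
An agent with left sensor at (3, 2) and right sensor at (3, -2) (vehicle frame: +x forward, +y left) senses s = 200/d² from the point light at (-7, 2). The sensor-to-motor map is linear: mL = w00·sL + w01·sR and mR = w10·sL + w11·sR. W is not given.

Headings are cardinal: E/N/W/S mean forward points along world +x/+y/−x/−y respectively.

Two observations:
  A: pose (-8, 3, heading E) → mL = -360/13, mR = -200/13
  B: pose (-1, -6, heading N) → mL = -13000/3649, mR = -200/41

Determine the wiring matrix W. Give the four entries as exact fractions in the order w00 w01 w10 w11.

-1/2 -1/2 -1 0

obs A: pose=(-8,3,E) → sL=200/13, sR=40, mL=-360/13, mR=-200/13
obs B: pose=(-1,-6,N) → sL=200/41, sR=200/89, mL=-13000/3649, mR=-200/41
sensor matrix S = [[200/13, 40], [200/41, 200/89]]; det S = -7616000/47437
solve [mL_A; mL_B] = S·[w00; w01] and [mR_A; mR_B] = S·[w10; w11]:
  w00 = -1/2, w01 = -1/2, w10 = -1, w11 = 0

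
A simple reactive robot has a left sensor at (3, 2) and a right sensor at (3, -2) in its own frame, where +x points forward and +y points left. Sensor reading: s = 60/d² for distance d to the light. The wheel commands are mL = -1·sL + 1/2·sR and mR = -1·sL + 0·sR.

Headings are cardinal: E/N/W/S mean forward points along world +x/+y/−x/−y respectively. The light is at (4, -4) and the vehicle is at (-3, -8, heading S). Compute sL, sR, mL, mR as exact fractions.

30/37 6/13 -279/481 -30/37

left sensor world pos  = (-1, -11); dL² = 74
right sensor world pos = (-5, -11); dR² = 130
sL = 60/74 = 30/37
sR = 60/130 = 6/13
mL = -1·sL + 1/2·sR = -279/481
mR = -1·sL + 0·sR = -30/37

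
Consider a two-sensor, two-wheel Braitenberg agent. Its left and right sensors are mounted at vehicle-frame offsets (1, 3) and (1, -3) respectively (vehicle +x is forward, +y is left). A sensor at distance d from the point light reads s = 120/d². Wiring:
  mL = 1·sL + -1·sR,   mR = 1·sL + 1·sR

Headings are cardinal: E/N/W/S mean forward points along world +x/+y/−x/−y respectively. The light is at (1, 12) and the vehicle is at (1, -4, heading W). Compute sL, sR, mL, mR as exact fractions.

left sensor world pos  = (0, -7); dL² = 362
right sensor world pos = (0, -1); dR² = 170
sL = 120/362 = 60/181
sR = 120/170 = 12/17
mL = 1·sL + -1·sR = -1152/3077
mR = 1·sL + 1·sR = 3192/3077

60/181 12/17 -1152/3077 3192/3077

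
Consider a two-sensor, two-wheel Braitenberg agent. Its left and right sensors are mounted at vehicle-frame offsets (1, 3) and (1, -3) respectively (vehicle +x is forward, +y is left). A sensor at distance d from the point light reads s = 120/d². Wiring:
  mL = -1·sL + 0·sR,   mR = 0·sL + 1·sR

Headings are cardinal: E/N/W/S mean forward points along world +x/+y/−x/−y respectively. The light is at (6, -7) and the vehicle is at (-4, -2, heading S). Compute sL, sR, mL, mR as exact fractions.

24/13 24/37 -24/13 24/37

left sensor world pos  = (-1, -3); dL² = 65
right sensor world pos = (-7, -3); dR² = 185
sL = 120/65 = 24/13
sR = 120/185 = 24/37
mL = -1·sL + 0·sR = -24/13
mR = 0·sL + 1·sR = 24/37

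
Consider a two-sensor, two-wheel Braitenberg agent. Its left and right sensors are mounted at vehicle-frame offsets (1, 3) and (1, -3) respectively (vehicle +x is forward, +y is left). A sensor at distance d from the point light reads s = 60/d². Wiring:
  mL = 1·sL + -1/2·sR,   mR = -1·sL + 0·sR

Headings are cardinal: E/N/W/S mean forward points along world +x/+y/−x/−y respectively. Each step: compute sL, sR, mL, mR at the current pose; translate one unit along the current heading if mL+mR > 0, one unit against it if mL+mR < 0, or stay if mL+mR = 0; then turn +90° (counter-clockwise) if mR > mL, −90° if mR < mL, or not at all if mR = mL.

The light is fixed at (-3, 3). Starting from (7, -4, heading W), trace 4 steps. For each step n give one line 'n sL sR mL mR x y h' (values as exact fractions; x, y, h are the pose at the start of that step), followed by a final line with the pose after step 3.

n=0: pose=(7,-4,W); sL=60/181, sR=60/97; mL=390/17557, mR=-60/181; mL+mR=-30/97 → advance -1; mR−mL=-6210/17557 → turn -1·90°
n=1: pose=(8,-4,N); sL=3/5, sR=15/58; mL=273/580, mR=-3/5; mL+mR=-15/116 → advance -1; mR−mL=-621/580 → turn -1·90°
n=2: pose=(8,-5,E); sL=60/169, sR=12/53; mL=2166/8957, mR=-60/169; mL+mR=-6/53 → advance -1; mR−mL=-5346/8957 → turn -1·90°
n=3: pose=(7,-5,S); sL=6/25, sR=6/13; mL=3/325, mR=-6/25; mL+mR=-3/13 → advance -1; mR−mL=-81/325 → turn -1·90°

0 60/181 60/97 390/17557 -60/181 7 -4 W
1 3/5 15/58 273/580 -3/5 8 -4 N
2 60/169 12/53 2166/8957 -60/169 8 -5 E
3 6/25 6/13 3/325 -6/25 7 -5 S
final 7 -4 W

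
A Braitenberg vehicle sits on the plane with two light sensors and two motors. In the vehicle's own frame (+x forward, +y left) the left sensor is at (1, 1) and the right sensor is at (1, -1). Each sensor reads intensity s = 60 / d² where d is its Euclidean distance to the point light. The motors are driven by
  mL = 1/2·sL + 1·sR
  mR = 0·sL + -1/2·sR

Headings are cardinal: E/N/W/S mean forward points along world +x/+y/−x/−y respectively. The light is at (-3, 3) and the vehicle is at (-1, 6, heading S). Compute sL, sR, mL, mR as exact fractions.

60/13 12 186/13 -6

left sensor world pos  = (0, 5); dL² = 13
right sensor world pos = (-2, 5); dR² = 5
sL = 60/13 = 60/13
sR = 60/5 = 12
mL = 1/2·sL + 1·sR = 186/13
mR = 0·sL + -1/2·sR = -6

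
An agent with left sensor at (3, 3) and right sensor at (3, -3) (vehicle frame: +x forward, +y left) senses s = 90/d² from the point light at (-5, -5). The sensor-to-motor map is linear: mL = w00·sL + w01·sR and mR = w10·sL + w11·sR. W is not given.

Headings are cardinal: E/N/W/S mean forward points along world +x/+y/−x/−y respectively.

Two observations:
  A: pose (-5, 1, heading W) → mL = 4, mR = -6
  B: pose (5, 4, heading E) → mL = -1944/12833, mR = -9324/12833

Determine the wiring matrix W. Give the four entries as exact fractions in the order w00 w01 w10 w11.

obs A: pose=(-5,1,W) → sL=5, sR=1, mL=4, mR=-6
obs B: pose=(5,4,E) → sL=90/313, sR=18/41, mL=-1944/12833, mR=-9324/12833
sensor matrix S = [[5, 1], [90/313, 18/41]]; det S = 24480/12833
solve [mL_A; mL_B] = S·[w00; w01] and [mR_A; mR_B] = S·[w10; w11]:
  w00 = 1, w01 = -1, w10 = -1, w11 = -1

1 -1 -1 -1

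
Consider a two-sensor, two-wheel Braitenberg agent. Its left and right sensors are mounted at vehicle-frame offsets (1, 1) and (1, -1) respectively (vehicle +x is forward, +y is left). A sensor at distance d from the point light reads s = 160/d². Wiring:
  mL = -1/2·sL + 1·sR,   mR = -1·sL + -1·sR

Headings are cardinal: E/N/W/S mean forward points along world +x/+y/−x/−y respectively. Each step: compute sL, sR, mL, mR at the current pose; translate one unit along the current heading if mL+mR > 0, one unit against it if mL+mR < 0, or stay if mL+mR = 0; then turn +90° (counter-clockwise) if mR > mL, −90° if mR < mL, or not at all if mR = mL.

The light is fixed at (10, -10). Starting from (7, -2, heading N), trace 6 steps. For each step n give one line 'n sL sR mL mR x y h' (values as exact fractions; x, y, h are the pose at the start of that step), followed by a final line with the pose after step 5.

n=0: pose=(7,-2,N); sL=160/97, sR=32/17; mL=1744/1649, mR=-5824/1649; mL+mR=-240/97 → advance -1; mR−mL=-7568/1649 → turn -1·90°
n=1: pose=(7,-3,E); sL=40/17, sR=4; mL=48/17, mR=-108/17; mL+mR=-60/17 → advance -1; mR−mL=-156/17 → turn -1·90°
n=2: pose=(6,-3,S); sL=32/9, sR=160/61; mL=464/549, mR=-3392/549; mL+mR=-16/3 → advance -1; mR−mL=-3856/549 → turn -1·90°
n=3: pose=(6,-2,W); sL=80/37, sR=80/53; mL=840/1961, mR=-7200/1961; mL+mR=-120/37 → advance -1; mR−mL=-8040/1961 → turn -1·90°
n=4: pose=(7,-2,N); sL=160/97, sR=32/17; mL=1744/1649, mR=-5824/1649; mL+mR=-240/97 → advance -1; mR−mL=-7568/1649 → turn -1·90°
n=5: pose=(7,-3,E); sL=40/17, sR=4; mL=48/17, mR=-108/17; mL+mR=-60/17 → advance -1; mR−mL=-156/17 → turn -1·90°

0 160/97 32/17 1744/1649 -5824/1649 7 -2 N
1 40/17 4 48/17 -108/17 7 -3 E
2 32/9 160/61 464/549 -3392/549 6 -3 S
3 80/37 80/53 840/1961 -7200/1961 6 -2 W
4 160/97 32/17 1744/1649 -5824/1649 7 -2 N
5 40/17 4 48/17 -108/17 7 -3 E
final 6 -3 S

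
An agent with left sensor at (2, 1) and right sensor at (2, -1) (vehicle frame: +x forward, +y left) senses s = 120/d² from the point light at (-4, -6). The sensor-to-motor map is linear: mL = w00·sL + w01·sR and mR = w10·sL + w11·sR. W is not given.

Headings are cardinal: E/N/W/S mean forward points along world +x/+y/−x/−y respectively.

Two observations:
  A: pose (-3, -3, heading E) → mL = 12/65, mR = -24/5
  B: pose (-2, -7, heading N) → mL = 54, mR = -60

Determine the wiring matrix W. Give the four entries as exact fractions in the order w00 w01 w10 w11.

1 -1/2 -1 0

obs A: pose=(-3,-3,E) → sL=24/5, sR=120/13, mL=12/65, mR=-24/5
obs B: pose=(-2,-7,N) → sL=60, sR=12, mL=54, mR=-60
sensor matrix S = [[24/5, 120/13], [60, 12]]; det S = -32256/65
solve [mL_A; mL_B] = S·[w00; w01] and [mR_A; mR_B] = S·[w10; w11]:
  w00 = 1, w01 = -1/2, w10 = -1, w11 = 0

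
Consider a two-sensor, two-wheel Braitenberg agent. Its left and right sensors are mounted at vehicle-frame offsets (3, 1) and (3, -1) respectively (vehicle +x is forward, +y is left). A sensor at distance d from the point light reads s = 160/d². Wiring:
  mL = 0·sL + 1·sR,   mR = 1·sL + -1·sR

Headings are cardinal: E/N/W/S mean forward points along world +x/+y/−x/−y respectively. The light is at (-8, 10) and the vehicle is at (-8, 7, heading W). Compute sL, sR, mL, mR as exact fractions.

32/5 160/13 160/13 -384/65

left sensor world pos  = (-11, 6); dL² = 25
right sensor world pos = (-11, 8); dR² = 13
sL = 160/25 = 32/5
sR = 160/13 = 160/13
mL = 0·sL + 1·sR = 160/13
mR = 1·sL + -1·sR = -384/65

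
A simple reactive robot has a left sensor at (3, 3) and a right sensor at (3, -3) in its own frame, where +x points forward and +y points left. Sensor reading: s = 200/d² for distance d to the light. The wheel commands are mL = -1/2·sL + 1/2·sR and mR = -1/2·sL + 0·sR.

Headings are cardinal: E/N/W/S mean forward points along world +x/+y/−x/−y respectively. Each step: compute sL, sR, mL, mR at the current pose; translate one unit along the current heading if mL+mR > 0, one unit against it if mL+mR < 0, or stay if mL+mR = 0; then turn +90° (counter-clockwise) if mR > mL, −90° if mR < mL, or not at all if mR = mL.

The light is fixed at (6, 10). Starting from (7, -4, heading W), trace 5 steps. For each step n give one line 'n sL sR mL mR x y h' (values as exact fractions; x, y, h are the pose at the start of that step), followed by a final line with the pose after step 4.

n=0: pose=(7,-4,W); sL=200/293, sR=8/5; mL=672/1465, mR=-100/293; mL+mR=172/1465 → advance +1; mR−mL=-4/5 → turn -1·90°
n=1: pose=(6,-4,N); sL=20/13, sR=20/13; mL=0, mR=-10/13; mL+mR=-10/13 → advance -1; mR−mL=-10/13 → turn -1·90°
n=2: pose=(6,-5,E); sL=200/153, sR=200/333; mL=-2000/5661, mR=-100/153; mL+mR=-1900/1887 → advance -1; mR−mL=-100/333 → turn -1·90°
n=3: pose=(5,-5,S); sL=25/41, sR=10/17; mL=-15/1394, mR=-25/82; mL+mR=-220/697 → advance -1; mR−mL=-5/17 → turn -1·90°
n=4: pose=(5,-4,W); sL=40/61, sR=200/137; mL=3360/8357, mR=-20/61; mL+mR=620/8357 → advance +1; mR−mL=-100/137 → turn -1·90°

0 200/293 8/5 672/1465 -100/293 7 -4 W
1 20/13 20/13 0 -10/13 6 -4 N
2 200/153 200/333 -2000/5661 -100/153 6 -5 E
3 25/41 10/17 -15/1394 -25/82 5 -5 S
4 40/61 200/137 3360/8357 -20/61 5 -4 W
final 4 -4 N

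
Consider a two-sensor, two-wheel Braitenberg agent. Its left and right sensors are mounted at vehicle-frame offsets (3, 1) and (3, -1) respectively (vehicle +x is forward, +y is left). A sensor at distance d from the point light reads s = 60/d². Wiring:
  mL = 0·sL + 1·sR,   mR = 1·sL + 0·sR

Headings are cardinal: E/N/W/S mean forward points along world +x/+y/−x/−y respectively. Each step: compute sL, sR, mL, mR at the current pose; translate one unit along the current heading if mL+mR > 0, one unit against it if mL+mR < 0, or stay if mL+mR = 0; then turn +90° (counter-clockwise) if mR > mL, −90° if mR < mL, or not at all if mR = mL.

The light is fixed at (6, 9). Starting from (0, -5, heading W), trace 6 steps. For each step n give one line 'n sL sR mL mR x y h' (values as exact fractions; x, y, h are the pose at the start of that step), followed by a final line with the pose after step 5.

0 10/51 6/25 6/25 10/51 0 -5 W
1 12/37 60/157 60/157 12/37 -1 -5 N
2 3/8 15/53 15/53 3/8 -1 -4 E
3 60/149 12/25 12/25 60/149 0 -4 N
4 6/13 30/89 30/89 6/13 0 -3 E
5 20/39 60/97 60/97 20/39 1 -3 N
final 1 -2 E

n=0: pose=(0,-5,W); sL=10/51, sR=6/25; mL=6/25, mR=10/51; mL+mR=556/1275 → advance +1; mR−mL=-56/1275 → turn -1·90°
n=1: pose=(-1,-5,N); sL=12/37, sR=60/157; mL=60/157, mR=12/37; mL+mR=4104/5809 → advance +1; mR−mL=-336/5809 → turn -1·90°
n=2: pose=(-1,-4,E); sL=3/8, sR=15/53; mL=15/53, mR=3/8; mL+mR=279/424 → advance +1; mR−mL=39/424 → turn +1·90°
n=3: pose=(0,-4,N); sL=60/149, sR=12/25; mL=12/25, mR=60/149; mL+mR=3288/3725 → advance +1; mR−mL=-288/3725 → turn -1·90°
n=4: pose=(0,-3,E); sL=6/13, sR=30/89; mL=30/89, mR=6/13; mL+mR=924/1157 → advance +1; mR−mL=144/1157 → turn +1·90°
n=5: pose=(1,-3,N); sL=20/39, sR=60/97; mL=60/97, mR=20/39; mL+mR=4280/3783 → advance +1; mR−mL=-400/3783 → turn -1·90°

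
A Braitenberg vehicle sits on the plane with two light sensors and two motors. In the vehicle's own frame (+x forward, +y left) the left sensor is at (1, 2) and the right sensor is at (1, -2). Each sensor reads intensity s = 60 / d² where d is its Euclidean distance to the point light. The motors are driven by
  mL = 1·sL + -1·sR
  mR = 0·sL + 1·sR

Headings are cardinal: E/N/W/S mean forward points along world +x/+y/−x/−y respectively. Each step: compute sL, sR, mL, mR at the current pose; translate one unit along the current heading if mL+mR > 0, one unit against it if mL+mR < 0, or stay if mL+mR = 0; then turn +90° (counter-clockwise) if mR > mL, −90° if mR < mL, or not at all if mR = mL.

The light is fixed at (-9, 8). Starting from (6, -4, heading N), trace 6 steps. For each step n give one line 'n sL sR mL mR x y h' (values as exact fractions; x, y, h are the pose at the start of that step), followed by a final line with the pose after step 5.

n=0: pose=(6,-4,N); sL=6/29, sR=6/41; mL=72/1189, mR=6/41; mL+mR=6/29 → advance +1; mR−mL=102/1189 → turn +1·90°
n=1: pose=(6,-3,W); sL=12/73, sR=60/277; mL=-1056/20221, mR=60/277; mL+mR=12/73 → advance +1; mR−mL=5436/20221 → turn +1·90°
n=2: pose=(5,-3,S); sL=3/20, sR=5/24; mL=-7/120, mR=5/24; mL+mR=3/20 → advance +1; mR−mL=4/15 → turn +1·90°
n=3: pose=(5,-4,E); sL=12/65, sR=60/421; mL=1152/27365, mR=60/421; mL+mR=12/65 → advance +1; mR−mL=2748/27365 → turn +1·90°
n=4: pose=(6,-4,N); sL=6/29, sR=6/41; mL=72/1189, mR=6/41; mL+mR=6/29 → advance +1; mR−mL=102/1189 → turn +1·90°
n=5: pose=(6,-3,W); sL=12/73, sR=60/277; mL=-1056/20221, mR=60/277; mL+mR=12/73 → advance +1; mR−mL=5436/20221 → turn +1·90°

0 6/29 6/41 72/1189 6/41 6 -4 N
1 12/73 60/277 -1056/20221 60/277 6 -3 W
2 3/20 5/24 -7/120 5/24 5 -3 S
3 12/65 60/421 1152/27365 60/421 5 -4 E
4 6/29 6/41 72/1189 6/41 6 -4 N
5 12/73 60/277 -1056/20221 60/277 6 -3 W
final 5 -3 S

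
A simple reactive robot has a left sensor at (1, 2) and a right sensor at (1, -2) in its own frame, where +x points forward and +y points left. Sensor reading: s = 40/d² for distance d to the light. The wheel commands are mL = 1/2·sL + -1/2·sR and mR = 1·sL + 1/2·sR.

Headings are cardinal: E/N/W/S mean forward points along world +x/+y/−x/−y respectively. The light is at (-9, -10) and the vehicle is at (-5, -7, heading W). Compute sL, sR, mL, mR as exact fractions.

4 20/17 24/17 78/17

left sensor world pos  = (-6, -9); dL² = 10
right sensor world pos = (-6, -5); dR² = 34
sL = 40/10 = 4
sR = 40/34 = 20/17
mL = 1/2·sL + -1/2·sR = 24/17
mR = 1·sL + 1/2·sR = 78/17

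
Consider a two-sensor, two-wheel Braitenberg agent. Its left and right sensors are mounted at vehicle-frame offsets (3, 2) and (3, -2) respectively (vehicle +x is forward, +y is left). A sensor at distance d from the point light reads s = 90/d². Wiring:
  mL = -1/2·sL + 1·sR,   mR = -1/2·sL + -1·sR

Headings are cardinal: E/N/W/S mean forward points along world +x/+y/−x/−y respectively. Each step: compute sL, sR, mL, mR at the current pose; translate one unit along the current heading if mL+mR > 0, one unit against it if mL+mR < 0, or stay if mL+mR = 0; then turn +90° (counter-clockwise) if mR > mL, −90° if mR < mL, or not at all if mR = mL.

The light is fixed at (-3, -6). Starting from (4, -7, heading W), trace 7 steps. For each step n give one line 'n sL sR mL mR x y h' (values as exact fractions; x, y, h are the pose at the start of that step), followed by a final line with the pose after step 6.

n=0: pose=(4,-7,W); sL=18/5, sR=90/17; mL=297/85, mR=-603/85; mL+mR=-18/5 → advance -1; mR−mL=-180/17 → turn -1·90°
n=1: pose=(5,-7,N); sL=9/4, sR=45/52; mL=-27/104, mR=-207/104; mL+mR=-9/4 → advance -1; mR−mL=-45/26 → turn -1·90°
n=2: pose=(5,-8,E); sL=90/121, sR=90/137; mL=4725/16577, mR=-17055/16577; mL+mR=-90/121 → advance -1; mR−mL=-180/137 → turn -1·90°
n=3: pose=(4,-8,S); sL=45/53, sR=9/5; mL=729/530, mR=-1179/530; mL+mR=-45/53 → advance -1; mR−mL=-18/5 → turn -1·90°
n=4: pose=(4,-7,W); sL=18/5, sR=90/17; mL=297/85, mR=-603/85; mL+mR=-18/5 → advance -1; mR−mL=-180/17 → turn -1·90°
n=5: pose=(5,-7,N); sL=9/4, sR=45/52; mL=-27/104, mR=-207/104; mL+mR=-9/4 → advance -1; mR−mL=-45/26 → turn -1·90°
n=6: pose=(5,-8,E); sL=90/121, sR=90/137; mL=4725/16577, mR=-17055/16577; mL+mR=-90/121 → advance -1; mR−mL=-180/137 → turn -1·90°

0 18/5 90/17 297/85 -603/85 4 -7 W
1 9/4 45/52 -27/104 -207/104 5 -7 N
2 90/121 90/137 4725/16577 -17055/16577 5 -8 E
3 45/53 9/5 729/530 -1179/530 4 -8 S
4 18/5 90/17 297/85 -603/85 4 -7 W
5 9/4 45/52 -27/104 -207/104 5 -7 N
6 90/121 90/137 4725/16577 -17055/16577 5 -8 E
final 4 -8 S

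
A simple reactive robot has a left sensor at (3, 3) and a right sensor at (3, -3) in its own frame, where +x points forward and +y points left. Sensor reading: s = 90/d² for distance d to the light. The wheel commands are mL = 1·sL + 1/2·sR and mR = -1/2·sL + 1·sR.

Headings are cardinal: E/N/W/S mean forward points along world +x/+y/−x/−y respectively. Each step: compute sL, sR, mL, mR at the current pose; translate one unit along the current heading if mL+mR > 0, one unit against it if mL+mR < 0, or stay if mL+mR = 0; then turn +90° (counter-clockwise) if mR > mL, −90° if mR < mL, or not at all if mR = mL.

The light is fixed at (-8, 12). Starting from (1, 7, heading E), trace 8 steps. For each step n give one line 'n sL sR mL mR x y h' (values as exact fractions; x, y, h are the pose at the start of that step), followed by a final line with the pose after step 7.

0 45/74 45/104 6345/7696 495/3848 1 7 E
1 90/233 90/113 20655/26329 15885/26329 2 7 S
2 9/13 45/29 1107/754 909/754 2 6 W
3 2 10/17 39/17 -7/17 1 6 N
4 45/74 45/104 6345/7696 495/3848 1 7 E
5 90/233 90/113 20655/26329 15885/26329 2 7 S
6 9/13 45/29 1107/754 909/754 2 6 W
7 2 10/17 39/17 -7/17 1 6 N
final 1 7 E

n=0: pose=(1,7,E); sL=45/74, sR=45/104; mL=6345/7696, mR=495/3848; mL+mR=7335/7696 → advance +1; mR−mL=-5355/7696 → turn -1·90°
n=1: pose=(2,7,S); sL=90/233, sR=90/113; mL=20655/26329, mR=15885/26329; mL+mR=36540/26329 → advance +1; mR−mL=-4770/26329 → turn -1·90°
n=2: pose=(2,6,W); sL=9/13, sR=45/29; mL=1107/754, mR=909/754; mL+mR=1008/377 → advance +1; mR−mL=-99/377 → turn -1·90°
n=3: pose=(1,6,N); sL=2, sR=10/17; mL=39/17, mR=-7/17; mL+mR=32/17 → advance +1; mR−mL=-46/17 → turn -1·90°
n=4: pose=(1,7,E); sL=45/74, sR=45/104; mL=6345/7696, mR=495/3848; mL+mR=7335/7696 → advance +1; mR−mL=-5355/7696 → turn -1·90°
n=5: pose=(2,7,S); sL=90/233, sR=90/113; mL=20655/26329, mR=15885/26329; mL+mR=36540/26329 → advance +1; mR−mL=-4770/26329 → turn -1·90°
n=6: pose=(2,6,W); sL=9/13, sR=45/29; mL=1107/754, mR=909/754; mL+mR=1008/377 → advance +1; mR−mL=-99/377 → turn -1·90°
n=7: pose=(1,6,N); sL=2, sR=10/17; mL=39/17, mR=-7/17; mL+mR=32/17 → advance +1; mR−mL=-46/17 → turn -1·90°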